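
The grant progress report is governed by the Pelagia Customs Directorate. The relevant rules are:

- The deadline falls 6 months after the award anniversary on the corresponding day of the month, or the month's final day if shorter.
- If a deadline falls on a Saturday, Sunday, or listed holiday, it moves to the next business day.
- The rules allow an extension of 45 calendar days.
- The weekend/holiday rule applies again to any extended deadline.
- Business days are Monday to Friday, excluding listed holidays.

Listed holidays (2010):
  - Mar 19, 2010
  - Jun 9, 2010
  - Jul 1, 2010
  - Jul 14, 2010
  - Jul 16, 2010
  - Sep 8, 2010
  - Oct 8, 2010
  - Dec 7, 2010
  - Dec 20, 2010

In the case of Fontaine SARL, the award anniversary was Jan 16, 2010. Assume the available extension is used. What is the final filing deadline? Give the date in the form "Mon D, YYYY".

Sep 2, 2010

6 months from Jan 16, 2010 is Jul 16, 2010.
Because Jul 16, 2010 is a listed holiday, the deadline becomes Jul 19, 2010 (Monday).
Add the 45 calendar-day extension to Jul 19, 2010: Sep 2, 2010.
Sep 2, 2010 falls on a Thursday, which is a business day, so no adjustment is needed.
The final due date is Sep 2, 2010.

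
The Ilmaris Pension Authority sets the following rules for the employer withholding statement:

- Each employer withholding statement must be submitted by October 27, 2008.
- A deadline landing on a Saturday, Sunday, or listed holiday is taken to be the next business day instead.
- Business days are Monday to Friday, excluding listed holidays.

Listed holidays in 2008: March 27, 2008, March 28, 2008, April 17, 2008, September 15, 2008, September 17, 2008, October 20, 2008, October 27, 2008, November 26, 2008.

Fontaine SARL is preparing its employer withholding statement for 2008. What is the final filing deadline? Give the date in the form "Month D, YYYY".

The statutory due date is October 27, 2008.
October 27, 2008 is a listed holiday, so it moves to the next business day, October 28, 2008 (Tuesday).
So the filing is due October 28, 2008.

October 28, 2008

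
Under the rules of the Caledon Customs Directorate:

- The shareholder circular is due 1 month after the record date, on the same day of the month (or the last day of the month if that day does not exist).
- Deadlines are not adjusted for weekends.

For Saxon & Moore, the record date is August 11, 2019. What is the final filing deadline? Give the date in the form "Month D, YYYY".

1 month from August 11, 2019 is September 11, 2019.
September 11, 2019 falls on a Wednesday. The rules make no weekend/holiday allowance, so it remains September 11, 2019.
Deadline: September 11, 2019.

September 11, 2019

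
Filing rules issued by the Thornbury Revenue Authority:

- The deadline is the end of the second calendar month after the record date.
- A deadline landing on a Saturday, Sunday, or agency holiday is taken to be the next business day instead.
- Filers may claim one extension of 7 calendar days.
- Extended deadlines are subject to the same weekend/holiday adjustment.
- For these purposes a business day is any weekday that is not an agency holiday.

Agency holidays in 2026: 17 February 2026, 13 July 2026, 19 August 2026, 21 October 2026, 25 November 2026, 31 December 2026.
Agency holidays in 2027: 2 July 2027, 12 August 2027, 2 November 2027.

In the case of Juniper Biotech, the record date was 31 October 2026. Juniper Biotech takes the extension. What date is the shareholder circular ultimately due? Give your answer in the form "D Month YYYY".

8 January 2027

2 months after 31 October 2026 is December 2026; that month ends on 31 December 2026.
31 December 2026 is a listed holiday; the next business day is 1 January 2027 (Friday).
The 7-calendar-day extension moves the deadline from 1 January 2027 to 8 January 2027.
Since 8 January 2027 is a Friday and not a holiday, the date is unchanged.
Deadline: 8 January 2027.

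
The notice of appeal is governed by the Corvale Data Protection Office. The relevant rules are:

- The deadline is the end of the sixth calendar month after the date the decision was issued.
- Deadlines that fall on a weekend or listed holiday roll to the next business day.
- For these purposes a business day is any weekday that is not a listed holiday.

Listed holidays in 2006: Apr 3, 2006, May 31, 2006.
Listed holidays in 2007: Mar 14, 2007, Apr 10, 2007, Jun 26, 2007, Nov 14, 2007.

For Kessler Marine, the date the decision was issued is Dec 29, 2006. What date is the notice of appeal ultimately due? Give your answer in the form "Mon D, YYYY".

The sixth month after Dec 29, 2006 is June 2007, whose last day is Jun 30, 2007.
Jun 30, 2007 is a Saturday; the next business day is Jul 2, 2007 (Monday).
The final due date is Jul 2, 2007.

Jul 2, 2007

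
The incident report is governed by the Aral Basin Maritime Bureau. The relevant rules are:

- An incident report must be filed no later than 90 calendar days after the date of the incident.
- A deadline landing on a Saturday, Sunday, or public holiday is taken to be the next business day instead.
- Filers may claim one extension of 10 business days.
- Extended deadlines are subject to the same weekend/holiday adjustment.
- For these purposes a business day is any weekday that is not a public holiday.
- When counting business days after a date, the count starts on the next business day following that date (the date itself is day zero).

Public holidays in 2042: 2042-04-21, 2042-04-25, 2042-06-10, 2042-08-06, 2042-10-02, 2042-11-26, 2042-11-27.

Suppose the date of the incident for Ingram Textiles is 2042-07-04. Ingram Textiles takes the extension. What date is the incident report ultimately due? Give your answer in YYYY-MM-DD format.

Adding 90 calendar days to 2042-07-04 gives 2042-10-02.
2042-10-02 is a listed holiday; the next business day is 2042-10-03 (Friday).
Counting 10 further business days from 2042-10-03 reaches 2042-10-17.
2042-10-17 (Friday) is already a business day.
Deadline: 2042-10-17.

2042-10-17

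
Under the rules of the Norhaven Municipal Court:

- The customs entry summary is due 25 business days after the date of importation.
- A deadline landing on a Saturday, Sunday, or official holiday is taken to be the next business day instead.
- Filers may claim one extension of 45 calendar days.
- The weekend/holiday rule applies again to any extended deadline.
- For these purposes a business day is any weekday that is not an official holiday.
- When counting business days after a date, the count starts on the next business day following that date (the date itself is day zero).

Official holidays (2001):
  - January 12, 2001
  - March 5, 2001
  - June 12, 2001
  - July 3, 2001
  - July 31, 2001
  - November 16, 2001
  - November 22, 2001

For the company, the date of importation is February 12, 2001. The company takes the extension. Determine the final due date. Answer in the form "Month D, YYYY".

May 4, 2001

Counting 25 business days after February 12, 2001 (skipping weekends and listed holidays) reaches March 20, 2001.
March 20, 2001 falls on a Tuesday, which is a business day, so no adjustment is needed.
With the 45-day extension, March 20, 2001 becomes May 4, 2001.
Since May 4, 2001 is a Friday and not a holiday, the date is unchanged.
So the filing is due May 4, 2001.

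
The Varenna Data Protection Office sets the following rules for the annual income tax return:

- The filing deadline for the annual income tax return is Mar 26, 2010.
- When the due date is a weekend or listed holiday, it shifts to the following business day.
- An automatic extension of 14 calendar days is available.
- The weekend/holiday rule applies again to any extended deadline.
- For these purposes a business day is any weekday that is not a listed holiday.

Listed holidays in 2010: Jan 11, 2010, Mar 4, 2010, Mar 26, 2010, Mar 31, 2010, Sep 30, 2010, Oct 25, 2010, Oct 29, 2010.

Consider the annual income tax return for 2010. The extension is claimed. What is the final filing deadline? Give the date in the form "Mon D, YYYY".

The stated deadline is Mar 26, 2010.
Mar 26, 2010 falls on a listed holiday. Rolling to the next business day gives Mar 29, 2010, a Monday.
The 14-calendar-day extension moves the deadline from Mar 29, 2010 to Apr 12, 2010.
Apr 12, 2010 is a Monday and not a listed holiday, so it stands.
So the filing is due Apr 12, 2010.

Apr 12, 2010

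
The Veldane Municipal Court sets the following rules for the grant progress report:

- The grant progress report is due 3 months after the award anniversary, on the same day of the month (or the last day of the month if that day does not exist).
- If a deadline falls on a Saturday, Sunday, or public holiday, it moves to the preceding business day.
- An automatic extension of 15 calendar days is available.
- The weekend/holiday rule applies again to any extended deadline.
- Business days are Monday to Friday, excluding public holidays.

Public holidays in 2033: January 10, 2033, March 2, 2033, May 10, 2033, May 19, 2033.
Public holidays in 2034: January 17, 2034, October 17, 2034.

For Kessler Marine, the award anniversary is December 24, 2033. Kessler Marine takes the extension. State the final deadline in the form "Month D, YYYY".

Moving 3 months forward from December 24, 2033 on the corresponding day gives March 24, 2034.
March 24, 2034 falls on a Friday, which is a business day, so no adjustment is needed.
Applying the 15-calendar-day extension: March 24, 2034 + 15 days = April 8, 2034.
April 8, 2034 falls on a Saturday. Rolling to the preceding business day gives April 7, 2034, a Friday.
Deadline: April 7, 2034.

April 7, 2034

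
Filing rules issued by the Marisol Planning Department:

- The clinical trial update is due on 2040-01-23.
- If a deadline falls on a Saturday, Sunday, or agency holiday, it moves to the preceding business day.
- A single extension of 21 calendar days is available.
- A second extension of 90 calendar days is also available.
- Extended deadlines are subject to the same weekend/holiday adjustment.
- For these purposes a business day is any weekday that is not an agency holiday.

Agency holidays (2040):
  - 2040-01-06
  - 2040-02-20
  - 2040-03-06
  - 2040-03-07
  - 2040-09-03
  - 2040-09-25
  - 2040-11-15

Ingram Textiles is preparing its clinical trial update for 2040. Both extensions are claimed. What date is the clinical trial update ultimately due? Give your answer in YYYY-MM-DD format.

Start from the fixed due date, 2040-01-23.
2040-01-23 falls on a Monday, which is a business day, so no adjustment is needed.
Add the 21 calendar-day extension to 2040-01-23: 2040-02-13.
Since 2040-02-13 is a Monday and not a holiday, the date is unchanged.
Add the 90 calendar-day extension to 2040-02-13: 2040-05-13.
2040-05-13 is a Sunday, so it moves to the preceding business day, 2040-05-11 (Friday).
So the filing is due 2040-05-11.

2040-05-11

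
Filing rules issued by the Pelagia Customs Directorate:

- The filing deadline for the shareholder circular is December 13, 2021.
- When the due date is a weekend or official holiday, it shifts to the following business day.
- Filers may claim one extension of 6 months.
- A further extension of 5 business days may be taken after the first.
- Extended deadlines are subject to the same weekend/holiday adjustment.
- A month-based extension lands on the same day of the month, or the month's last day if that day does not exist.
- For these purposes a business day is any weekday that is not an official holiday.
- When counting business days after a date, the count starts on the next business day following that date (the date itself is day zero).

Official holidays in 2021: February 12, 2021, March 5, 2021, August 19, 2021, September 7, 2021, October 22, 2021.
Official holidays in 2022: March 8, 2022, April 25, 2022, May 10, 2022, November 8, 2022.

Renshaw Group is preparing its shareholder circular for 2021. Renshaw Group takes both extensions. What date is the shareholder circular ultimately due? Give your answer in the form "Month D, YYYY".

June 20, 2022

The stated deadline is December 13, 2021.
December 13, 2021 falls on a Monday, which is a business day, so no adjustment is needed.
Add 6 months to December 13, 2021: June 13, 2022.
June 13, 2022 falls on a Monday, which is a business day, so no adjustment is needed.
The 5-business-day extension runs from June 13, 2022 to June 20, 2022.
June 20, 2022 falls on a Monday, which is a business day, so no adjustment is needed.
The final due date is June 20, 2022.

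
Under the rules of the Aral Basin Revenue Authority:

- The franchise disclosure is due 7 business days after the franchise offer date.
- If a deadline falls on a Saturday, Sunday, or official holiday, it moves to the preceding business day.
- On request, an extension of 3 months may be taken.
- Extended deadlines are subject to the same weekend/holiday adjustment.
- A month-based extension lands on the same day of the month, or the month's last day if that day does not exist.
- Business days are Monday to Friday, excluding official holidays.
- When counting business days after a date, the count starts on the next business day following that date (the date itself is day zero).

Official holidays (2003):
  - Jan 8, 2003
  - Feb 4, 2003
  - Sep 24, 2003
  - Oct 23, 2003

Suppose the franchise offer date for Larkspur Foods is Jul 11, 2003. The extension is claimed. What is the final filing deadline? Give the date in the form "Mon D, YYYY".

Oct 22, 2003

7 business days after Jul 11, 2003, excluding weekends and holidays, is Jul 22, 2003.
Jul 22, 2003 is a Tuesday and not a listed holiday, so it stands.
The 3 months extension carries Jul 22, 2003 to Oct 22, 2003.
Since Oct 22, 2003 is a Wednesday and not a holiday, the date is unchanged.
Final deadline: Oct 22, 2003.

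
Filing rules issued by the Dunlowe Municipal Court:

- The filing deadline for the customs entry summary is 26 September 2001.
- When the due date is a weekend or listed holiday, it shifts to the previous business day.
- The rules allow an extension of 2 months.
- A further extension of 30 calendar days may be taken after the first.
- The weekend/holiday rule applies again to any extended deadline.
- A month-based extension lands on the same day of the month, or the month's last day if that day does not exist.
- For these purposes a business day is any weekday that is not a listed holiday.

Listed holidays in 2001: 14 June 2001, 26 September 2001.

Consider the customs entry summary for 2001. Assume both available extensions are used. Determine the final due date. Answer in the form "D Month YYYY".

Start from the fixed due date, 26 September 2001.
26 September 2001 is a listed holiday, so it moves to the preceding business day, 25 September 2001 (Tuesday).
Add 2 months to 25 September 2001: 25 November 2001.
25 November 2001 falls on a Sunday. Rolling to the preceding business day gives 23 November 2001, a Friday.
Add the 30 calendar-day extension to 23 November 2001: 23 December 2001.
23 December 2001 falls on a Sunday. Rolling to the preceding business day gives 21 December 2001, a Friday.
Deadline: 21 December 2001.

21 December 2001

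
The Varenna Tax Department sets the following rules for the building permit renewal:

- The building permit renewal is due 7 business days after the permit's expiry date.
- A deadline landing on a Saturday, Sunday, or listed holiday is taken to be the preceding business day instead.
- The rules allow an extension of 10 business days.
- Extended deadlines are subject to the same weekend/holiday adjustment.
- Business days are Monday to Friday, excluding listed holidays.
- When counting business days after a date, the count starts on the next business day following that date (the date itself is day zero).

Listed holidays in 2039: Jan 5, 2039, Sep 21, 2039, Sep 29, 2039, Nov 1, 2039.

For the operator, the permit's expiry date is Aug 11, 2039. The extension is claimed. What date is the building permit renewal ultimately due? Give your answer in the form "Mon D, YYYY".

Sep 5, 2039

7 business days after Aug 11, 2039, excluding weekends and holidays, is Aug 22, 2039.
Aug 22, 2039 (Monday) is already a business day.
Applying the 10-business-day extension: 10 business days after Aug 22, 2039 is Sep 5, 2039.
Sep 5, 2039 falls on a Monday, which is a business day, so no adjustment is needed.
So the filing is due Sep 5, 2039.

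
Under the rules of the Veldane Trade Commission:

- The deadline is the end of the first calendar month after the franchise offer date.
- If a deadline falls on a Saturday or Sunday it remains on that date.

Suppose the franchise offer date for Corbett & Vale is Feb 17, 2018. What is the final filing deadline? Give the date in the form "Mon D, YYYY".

The first month after Feb 17, 2018 is March 2018, whose last day is Mar 31, 2018.
Mar 31, 2018 falls on a Saturday. The rules make no weekend/holiday allowance, so it remains Mar 31, 2018.
So the filing is due Mar 31, 2018.

Mar 31, 2018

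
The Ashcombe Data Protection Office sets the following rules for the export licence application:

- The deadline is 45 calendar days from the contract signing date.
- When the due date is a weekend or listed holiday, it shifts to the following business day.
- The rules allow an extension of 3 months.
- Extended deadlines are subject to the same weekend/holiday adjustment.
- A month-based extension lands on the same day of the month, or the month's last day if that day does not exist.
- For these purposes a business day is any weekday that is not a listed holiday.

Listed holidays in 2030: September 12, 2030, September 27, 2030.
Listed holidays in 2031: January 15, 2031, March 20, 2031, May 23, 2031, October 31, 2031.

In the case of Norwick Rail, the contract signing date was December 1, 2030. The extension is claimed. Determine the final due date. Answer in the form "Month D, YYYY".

April 16, 2031

From December 1, 2030, 45 calendar days later is January 15, 2031.
January 15, 2031 is a listed holiday; the next business day is January 16, 2031 (Thursday).
Applying the 3 months extension: 3 months after January 16, 2031 is April 16, 2031.
April 16, 2031 (Wednesday) is already a business day.
So the filing is due April 16, 2031.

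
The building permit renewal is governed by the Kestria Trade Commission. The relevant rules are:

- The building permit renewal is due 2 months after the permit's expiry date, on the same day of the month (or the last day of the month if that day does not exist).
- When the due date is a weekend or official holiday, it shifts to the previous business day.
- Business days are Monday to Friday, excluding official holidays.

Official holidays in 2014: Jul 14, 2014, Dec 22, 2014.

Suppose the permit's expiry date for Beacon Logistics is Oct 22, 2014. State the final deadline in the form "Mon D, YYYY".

2 months after Oct 22, 2014, on the same day of the month, is Dec 22, 2014.
Because Dec 22, 2014 is a listed holiday, the deadline becomes Dec 19, 2014 (Friday).
The final due date is Dec 19, 2014.

Dec 19, 2014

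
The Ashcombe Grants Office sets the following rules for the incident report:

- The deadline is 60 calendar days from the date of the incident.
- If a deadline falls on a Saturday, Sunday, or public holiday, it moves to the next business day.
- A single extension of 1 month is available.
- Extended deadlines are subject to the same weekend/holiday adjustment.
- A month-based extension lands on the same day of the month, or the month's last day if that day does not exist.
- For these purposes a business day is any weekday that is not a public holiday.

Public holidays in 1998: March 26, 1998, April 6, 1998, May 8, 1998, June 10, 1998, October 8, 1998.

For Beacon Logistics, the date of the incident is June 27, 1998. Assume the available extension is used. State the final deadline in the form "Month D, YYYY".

Trigger date June 27, 1998 + 60 calendar days = August 26, 1998.
August 26, 1998 (Wednesday) is already a business day.
The 1 month extension carries August 26, 1998 to September 26, 1998.
September 26, 1998 falls on a Saturday. Rolling to the next business day gives September 28, 1998, a Monday.
So the filing is due September 28, 1998.

September 28, 1998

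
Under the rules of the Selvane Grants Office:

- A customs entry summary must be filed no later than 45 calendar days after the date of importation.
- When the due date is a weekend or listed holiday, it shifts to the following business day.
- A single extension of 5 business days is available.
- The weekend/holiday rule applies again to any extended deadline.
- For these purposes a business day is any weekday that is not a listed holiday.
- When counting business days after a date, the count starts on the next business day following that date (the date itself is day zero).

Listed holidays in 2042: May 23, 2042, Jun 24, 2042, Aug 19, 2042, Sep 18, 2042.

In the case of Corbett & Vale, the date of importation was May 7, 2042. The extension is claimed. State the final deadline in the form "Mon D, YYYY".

Trigger date May 7, 2042 + 45 calendar days = Jun 21, 2042.
Jun 21, 2042 is a Saturday; the next business day is Jun 23, 2042 (Monday).
Applying the 5-business-day extension: 5 business days after Jun 23, 2042 is Jul 1, 2042.
Jul 1, 2042 falls on a Tuesday, which is a business day, so no adjustment is needed.
Deadline: Jul 1, 2042.

Jul 1, 2042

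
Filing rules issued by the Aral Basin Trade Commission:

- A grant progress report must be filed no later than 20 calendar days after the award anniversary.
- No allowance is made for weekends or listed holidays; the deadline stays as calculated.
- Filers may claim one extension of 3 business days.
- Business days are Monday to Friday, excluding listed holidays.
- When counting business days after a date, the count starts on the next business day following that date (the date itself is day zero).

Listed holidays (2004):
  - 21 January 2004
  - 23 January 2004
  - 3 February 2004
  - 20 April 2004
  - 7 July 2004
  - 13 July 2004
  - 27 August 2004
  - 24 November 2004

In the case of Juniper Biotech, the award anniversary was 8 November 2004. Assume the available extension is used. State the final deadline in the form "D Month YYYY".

1 December 2004

From 8 November 2004, 20 calendar days later is 28 November 2004.
28 November 2004 falls on a Sunday. The rules make no weekend/holiday allowance, so it remains 28 November 2004.
Counting 3 further business days from 28 November 2004 reaches 1 December 2004.
1 December 2004 is a Wednesday; no weekend or holiday adjustment applies.
The final due date is 1 December 2004.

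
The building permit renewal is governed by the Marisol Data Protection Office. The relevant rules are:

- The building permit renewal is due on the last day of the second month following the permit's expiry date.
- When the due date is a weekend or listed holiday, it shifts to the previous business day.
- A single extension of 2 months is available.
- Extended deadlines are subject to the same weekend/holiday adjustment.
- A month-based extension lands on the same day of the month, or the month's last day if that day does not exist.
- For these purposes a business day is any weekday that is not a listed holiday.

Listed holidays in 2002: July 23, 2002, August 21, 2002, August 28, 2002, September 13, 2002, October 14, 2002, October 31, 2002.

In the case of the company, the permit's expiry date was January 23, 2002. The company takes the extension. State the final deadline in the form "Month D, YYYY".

May 29, 2002

2 months after January 23, 2002 is March 2002; that month ends on March 31, 2002.
March 31, 2002 is a Sunday, so it moves to the preceding business day, March 29, 2002 (Friday).
The 2 months extension carries March 29, 2002 to May 29, 2002.
May 29, 2002 is a Wednesday and not a listed holiday, so it stands.
Final deadline: May 29, 2002.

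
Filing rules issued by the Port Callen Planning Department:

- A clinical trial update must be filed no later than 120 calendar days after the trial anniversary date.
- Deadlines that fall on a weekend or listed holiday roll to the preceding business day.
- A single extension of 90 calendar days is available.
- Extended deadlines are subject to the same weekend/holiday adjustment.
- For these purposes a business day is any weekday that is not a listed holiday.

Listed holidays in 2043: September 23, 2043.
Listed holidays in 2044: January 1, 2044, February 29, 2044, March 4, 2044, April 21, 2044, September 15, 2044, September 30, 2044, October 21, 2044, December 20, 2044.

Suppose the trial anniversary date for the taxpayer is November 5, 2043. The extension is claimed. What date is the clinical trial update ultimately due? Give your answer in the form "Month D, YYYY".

June 1, 2044

From November 5, 2043, 120 calendar days later is March 4, 2044.
March 4, 2044 is a listed holiday; the preceding business day is March 3, 2044 (Thursday).
Applying the 90-calendar-day extension: March 3, 2044 + 90 days = June 1, 2044.
June 1, 2044 (Wednesday) is already a business day.
So the filing is due June 1, 2044.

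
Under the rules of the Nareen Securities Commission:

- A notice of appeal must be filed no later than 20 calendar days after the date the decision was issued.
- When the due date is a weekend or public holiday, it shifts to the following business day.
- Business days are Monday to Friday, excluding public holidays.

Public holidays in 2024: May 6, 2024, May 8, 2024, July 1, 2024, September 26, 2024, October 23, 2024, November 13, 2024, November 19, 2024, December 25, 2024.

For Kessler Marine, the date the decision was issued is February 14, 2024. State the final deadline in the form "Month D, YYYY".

March 5, 2024

Trigger date February 14, 2024 + 20 calendar days = March 5, 2024.
Since March 5, 2024 is a Tuesday and not a holiday, the date is unchanged.
The final due date is March 5, 2024.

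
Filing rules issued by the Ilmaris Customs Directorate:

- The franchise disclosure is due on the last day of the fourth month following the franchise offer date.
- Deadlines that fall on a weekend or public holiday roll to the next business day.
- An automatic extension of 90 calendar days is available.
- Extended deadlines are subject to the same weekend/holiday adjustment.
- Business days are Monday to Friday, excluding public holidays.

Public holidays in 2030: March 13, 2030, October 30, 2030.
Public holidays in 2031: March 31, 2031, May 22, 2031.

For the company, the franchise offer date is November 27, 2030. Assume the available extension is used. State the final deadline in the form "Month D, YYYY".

June 30, 2031

4 months after November 27, 2030 falls in March 2031; the last day of that month is March 31, 2031.
March 31, 2031 is a listed holiday; the next business day is April 1, 2031 (Tuesday).
The 90-calendar-day extension moves the deadline from April 1, 2031 to June 30, 2031.
June 30, 2031 is a Monday and not a listed holiday, so it stands.
Deadline: June 30, 2031.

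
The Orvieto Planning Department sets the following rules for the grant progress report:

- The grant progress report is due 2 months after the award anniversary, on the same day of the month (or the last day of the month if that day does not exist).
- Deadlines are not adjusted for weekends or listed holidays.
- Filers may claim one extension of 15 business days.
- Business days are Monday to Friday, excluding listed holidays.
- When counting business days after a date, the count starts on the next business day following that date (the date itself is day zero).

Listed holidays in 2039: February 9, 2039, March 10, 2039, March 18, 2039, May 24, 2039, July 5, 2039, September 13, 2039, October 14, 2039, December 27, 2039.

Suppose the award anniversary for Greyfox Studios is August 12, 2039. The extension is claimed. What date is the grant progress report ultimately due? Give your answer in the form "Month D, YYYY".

November 3, 2039

2 months from August 12, 2039 is October 12, 2039.
October 12, 2039 is a Wednesday; no weekend or holiday adjustment applies.
Counting 15 further business days from October 12, 2039 reaches November 3, 2039.
November 3, 2039 falls on a Thursday. The rules make no weekend/holiday allowance, so it remains November 3, 2039.
The final due date is November 3, 2039.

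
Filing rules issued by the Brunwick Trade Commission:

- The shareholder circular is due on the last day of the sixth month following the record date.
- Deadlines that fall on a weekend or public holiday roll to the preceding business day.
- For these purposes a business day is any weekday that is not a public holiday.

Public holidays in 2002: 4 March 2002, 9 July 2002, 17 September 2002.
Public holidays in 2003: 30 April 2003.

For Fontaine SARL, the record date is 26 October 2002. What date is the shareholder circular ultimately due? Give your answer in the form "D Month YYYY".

The sixth month after 26 October 2002 is April 2003, whose last day is 30 April 2003.
Because 30 April 2003 is a listed holiday, the deadline becomes 29 April 2003 (Tuesday).
Deadline: 29 April 2003.

29 April 2003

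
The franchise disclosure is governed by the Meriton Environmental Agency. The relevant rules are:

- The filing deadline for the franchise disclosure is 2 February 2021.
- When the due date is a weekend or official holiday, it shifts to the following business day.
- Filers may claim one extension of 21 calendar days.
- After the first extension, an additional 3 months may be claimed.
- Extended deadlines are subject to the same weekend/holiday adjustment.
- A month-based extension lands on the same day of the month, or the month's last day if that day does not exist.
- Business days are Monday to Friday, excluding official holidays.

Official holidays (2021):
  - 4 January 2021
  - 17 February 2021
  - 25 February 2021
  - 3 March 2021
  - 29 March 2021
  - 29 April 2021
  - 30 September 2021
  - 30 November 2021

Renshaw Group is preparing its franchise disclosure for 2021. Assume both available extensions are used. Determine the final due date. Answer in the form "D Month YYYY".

The stated deadline is 2 February 2021.
2 February 2021 falls on a Tuesday, which is a business day, so no adjustment is needed.
With the 21-day extension, 2 February 2021 becomes 23 February 2021.
Since 23 February 2021 is a Tuesday and not a holiday, the date is unchanged.
Add 3 months to 23 February 2021: 23 May 2021.
23 May 2021 falls on a Sunday. Rolling to the next business day gives 24 May 2021, a Monday.
The final due date is 24 May 2021.

24 May 2021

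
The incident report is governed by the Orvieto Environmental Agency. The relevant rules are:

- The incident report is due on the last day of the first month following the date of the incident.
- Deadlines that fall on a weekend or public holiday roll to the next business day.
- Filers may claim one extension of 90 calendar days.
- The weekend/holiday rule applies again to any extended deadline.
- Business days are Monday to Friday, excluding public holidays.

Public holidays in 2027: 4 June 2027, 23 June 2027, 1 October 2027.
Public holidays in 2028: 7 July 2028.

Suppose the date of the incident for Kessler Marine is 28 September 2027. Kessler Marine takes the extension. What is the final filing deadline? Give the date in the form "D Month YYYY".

31 January 2028

The first month after 28 September 2027 is October 2027, whose last day is 31 October 2027.
Because 31 October 2027 is a Sunday, the deadline becomes 1 November 2027 (Monday).
The 90-calendar-day extension moves the deadline from 1 November 2027 to 30 January 2028.
30 January 2028 is a Sunday, so it moves to the next business day, 31 January 2028 (Monday).
Final deadline: 31 January 2028.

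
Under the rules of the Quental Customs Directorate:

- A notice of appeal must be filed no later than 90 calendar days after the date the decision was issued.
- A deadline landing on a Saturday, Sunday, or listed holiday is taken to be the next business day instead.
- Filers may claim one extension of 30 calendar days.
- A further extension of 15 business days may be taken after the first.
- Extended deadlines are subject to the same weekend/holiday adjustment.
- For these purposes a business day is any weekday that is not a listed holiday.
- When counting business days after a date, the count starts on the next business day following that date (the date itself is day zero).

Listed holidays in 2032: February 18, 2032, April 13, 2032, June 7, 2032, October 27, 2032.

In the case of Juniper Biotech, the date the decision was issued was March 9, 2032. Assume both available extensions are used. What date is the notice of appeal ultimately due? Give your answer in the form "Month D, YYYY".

July 29, 2032

Adding 90 calendar days to March 9, 2032 gives June 7, 2032.
June 7, 2032 is a listed holiday, so it moves to the next business day, June 8, 2032 (Tuesday).
The 30-calendar-day extension moves the deadline from June 8, 2032 to July 8, 2032.
July 8, 2032 falls on a Thursday, which is a business day, so no adjustment is needed.
Applying the 15-business-day extension: 15 business days after July 8, 2032 is July 29, 2032.
July 29, 2032 is a Thursday and not a listed holiday, so it stands.
The final due date is July 29, 2032.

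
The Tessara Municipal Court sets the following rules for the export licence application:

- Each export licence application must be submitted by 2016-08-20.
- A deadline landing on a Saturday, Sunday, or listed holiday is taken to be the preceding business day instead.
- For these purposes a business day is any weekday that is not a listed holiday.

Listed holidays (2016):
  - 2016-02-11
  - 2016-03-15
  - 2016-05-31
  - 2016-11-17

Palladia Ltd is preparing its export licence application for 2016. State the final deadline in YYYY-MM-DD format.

The stated deadline is 2016-08-20.
Because 2016-08-20 is a Saturday, the deadline becomes 2016-08-19 (Friday).
So the filing is due 2016-08-19.

2016-08-19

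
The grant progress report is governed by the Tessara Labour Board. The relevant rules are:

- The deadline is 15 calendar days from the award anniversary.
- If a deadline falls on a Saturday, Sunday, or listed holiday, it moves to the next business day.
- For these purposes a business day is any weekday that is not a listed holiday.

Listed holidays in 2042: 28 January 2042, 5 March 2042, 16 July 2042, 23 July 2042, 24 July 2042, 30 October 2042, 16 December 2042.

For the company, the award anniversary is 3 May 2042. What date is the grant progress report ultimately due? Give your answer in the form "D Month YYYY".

From 3 May 2042, 15 calendar days later is 18 May 2042.
18 May 2042 is a Sunday; the next business day is 19 May 2042 (Monday).
So the filing is due 19 May 2042.

19 May 2042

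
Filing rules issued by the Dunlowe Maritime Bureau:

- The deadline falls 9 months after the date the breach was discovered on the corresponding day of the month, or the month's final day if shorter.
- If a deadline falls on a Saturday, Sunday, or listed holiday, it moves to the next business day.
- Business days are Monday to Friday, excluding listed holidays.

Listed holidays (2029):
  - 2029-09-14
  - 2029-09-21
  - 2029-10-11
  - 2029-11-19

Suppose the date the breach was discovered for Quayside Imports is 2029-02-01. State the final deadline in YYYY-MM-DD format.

2029-11-01

9 months after 2029-02-01, on the same day of the month, is 2029-11-01.
Since 2029-11-01 is a Thursday and not a holiday, the date is unchanged.
So the filing is due 2029-11-01.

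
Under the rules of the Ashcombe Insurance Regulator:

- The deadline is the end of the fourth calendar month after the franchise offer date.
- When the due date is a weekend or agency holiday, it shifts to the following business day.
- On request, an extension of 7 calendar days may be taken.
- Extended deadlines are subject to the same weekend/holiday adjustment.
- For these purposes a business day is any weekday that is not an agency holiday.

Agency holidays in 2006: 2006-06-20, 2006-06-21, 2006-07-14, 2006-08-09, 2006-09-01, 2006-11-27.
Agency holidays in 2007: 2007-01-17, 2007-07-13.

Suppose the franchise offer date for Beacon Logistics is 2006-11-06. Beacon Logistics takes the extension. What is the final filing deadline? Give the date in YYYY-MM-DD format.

4 months after 2006-11-06 falls in March 2007; the last day of that month is 2007-03-31.
2007-03-31 falls on a Saturday. Rolling to the next business day gives 2007-04-02, a Monday.
Add the 7 calendar-day extension to 2007-04-02: 2007-04-09.
Since 2007-04-09 is a Monday and not a holiday, the date is unchanged.
The final due date is 2007-04-09.

2007-04-09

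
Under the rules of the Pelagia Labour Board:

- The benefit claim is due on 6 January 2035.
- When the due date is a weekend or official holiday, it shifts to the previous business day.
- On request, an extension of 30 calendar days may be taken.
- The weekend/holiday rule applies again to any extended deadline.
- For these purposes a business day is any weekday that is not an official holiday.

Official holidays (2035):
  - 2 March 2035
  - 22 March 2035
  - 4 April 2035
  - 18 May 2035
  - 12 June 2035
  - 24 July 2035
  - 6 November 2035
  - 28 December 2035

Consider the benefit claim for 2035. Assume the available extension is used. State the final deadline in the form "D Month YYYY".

The stated deadline is 6 January 2035.
Because 6 January 2035 is a Saturday, the deadline becomes 5 January 2035 (Friday).
Applying the 30-calendar-day extension: 5 January 2035 + 30 days = 4 February 2035.
Because 4 February 2035 is a Sunday, the deadline becomes 2 February 2035 (Friday).
Final deadline: 2 February 2035.

2 February 2035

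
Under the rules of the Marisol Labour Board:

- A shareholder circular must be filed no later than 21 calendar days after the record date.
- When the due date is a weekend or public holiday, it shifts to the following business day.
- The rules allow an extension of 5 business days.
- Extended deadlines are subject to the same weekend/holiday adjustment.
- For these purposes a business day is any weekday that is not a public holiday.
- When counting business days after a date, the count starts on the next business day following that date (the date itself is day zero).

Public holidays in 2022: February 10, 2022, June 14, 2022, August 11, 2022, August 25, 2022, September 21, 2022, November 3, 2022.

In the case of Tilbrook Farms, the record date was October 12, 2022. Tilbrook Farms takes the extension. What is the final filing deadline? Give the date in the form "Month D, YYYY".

From October 12, 2022, 21 calendar days later is November 2, 2022.
November 2, 2022 (Wednesday) is already a business day.
The 5-business-day extension runs from November 2, 2022 to November 10, 2022.
November 10, 2022 (Thursday) is already a business day.
Deadline: November 10, 2022.

November 10, 2022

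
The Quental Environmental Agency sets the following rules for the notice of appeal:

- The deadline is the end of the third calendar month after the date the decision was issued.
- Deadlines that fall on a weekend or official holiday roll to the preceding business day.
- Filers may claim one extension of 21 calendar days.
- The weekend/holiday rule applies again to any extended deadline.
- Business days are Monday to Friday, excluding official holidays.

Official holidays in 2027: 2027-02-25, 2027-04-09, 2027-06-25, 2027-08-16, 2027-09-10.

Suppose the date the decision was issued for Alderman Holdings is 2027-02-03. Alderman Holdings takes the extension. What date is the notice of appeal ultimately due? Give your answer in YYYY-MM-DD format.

2027-06-21

The third month after 2027-02-03 is May 2027, whose last day is 2027-05-31.
2027-05-31 (Monday) is already a business day.
Applying the 21-calendar-day extension: 2027-05-31 + 21 days = 2027-06-21.
2027-06-21 (Monday) is already a business day.
Final deadline: 2027-06-21.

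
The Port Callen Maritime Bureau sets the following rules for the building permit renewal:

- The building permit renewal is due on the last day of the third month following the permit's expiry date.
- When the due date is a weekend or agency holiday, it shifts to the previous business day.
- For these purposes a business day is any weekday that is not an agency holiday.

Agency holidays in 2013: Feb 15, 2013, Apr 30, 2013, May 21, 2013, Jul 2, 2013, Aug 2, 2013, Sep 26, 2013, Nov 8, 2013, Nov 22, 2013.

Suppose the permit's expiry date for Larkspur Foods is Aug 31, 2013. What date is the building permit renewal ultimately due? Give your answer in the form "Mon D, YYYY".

3 months after Aug 31, 2013 falls in November 2013; the last day of that month is Nov 30, 2013.
Nov 30, 2013 is a Saturday, so it moves to the preceding business day, Nov 29, 2013 (Friday).
Deadline: Nov 29, 2013.

Nov 29, 2013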